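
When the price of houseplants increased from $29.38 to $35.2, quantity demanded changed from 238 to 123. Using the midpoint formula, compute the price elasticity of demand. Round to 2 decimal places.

-3.53

%Δq = (123 − 238)/[(238 + 123)/2] = -115/180.5 ≈ -0.6371.
%Δp = (35.2 − 29.38)/[(29.38 + 35.2)/2] = 5.82/32.29 ≈ 0.1802.
Arc elasticity E = %Δq/%Δp ≈ -0.6371/0.1802 ≈ -3.53.
|E| > 1: demand is elastic over this range.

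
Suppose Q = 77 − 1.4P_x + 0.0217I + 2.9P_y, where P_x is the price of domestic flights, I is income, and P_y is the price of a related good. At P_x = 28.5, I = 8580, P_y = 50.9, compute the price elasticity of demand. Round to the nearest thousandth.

-0.108

First evaluate Q: 77 − 1.4(28.5) + 0.0217(8580) + 2.9(50.9) = 77 − 39.9 + 186.186 + 147.61 = 370.896.
∂Q/∂P_x = −1.4, so E_p = (−1.4)·(28.5/370.896) ≈ -0.108.
|E_p| < 1: demand is inelastic.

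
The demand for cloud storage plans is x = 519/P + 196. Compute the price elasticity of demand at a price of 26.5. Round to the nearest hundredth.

-0.09

At P = 26.5, x = 215.5849.
dx/dP = −519/P² = −0.7391.
Point elasticity E = (dx/dP)·(P/x) = -0.7391 × 26.5/215.5849 ≈ -0.09.
|E| < 1, so demand is inelastic at this price.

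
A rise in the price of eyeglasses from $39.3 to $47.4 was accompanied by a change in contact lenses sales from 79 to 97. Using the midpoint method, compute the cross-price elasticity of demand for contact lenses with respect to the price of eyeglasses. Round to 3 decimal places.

1.095

%ΔQ_x = (97 − 79)/[(79+97)/2] = 18/88 ≈ 0.2045.
%ΔP_y = (47.4 − 39.3)/[(39.3+47.4)/2] ≈ 0.1869.
E_xy = 0.2045/0.1869 ≈ 1.095.
E_xy > 0, so contact lenses and eyeglasses are substitutes.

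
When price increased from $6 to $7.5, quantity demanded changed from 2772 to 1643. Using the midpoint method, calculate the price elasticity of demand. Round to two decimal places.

-2.30

%Δq = (1643 − 2772)/[(2772 + 1643)/2] = -1129/2207.5 ≈ -0.5114.
%ΔP = (7.5 − 6)/[(6 + 7.5)/2] = 1.5/6.75 ≈ 0.2222.
Arc elasticity E = %Δq/%ΔP ≈ -0.5114/0.2222 ≈ -2.30.
|E| > 1: demand is elastic over this range.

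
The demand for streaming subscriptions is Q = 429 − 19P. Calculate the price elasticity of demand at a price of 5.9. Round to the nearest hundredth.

At P = 5.9, Q = 316.9.
dQ/dP = −19.
Point elasticity E = (dQ/dP)·(P/Q) = -19 × 5.9/316.9 ≈ -0.35.
|E| < 1, so demand is inelastic at this price.

-0.35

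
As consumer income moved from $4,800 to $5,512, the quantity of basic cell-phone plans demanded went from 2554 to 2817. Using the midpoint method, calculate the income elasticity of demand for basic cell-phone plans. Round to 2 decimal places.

0.71

%ΔQ = (2817 − 2554)/[(2554+2817)/2] = 263/2685.5 ≈ 0.0979.
%ΔI = (5,512 − 4,800)/[(4,800+5,512)/2] = 712/5156 ≈ 0.1381.
E_I = %ΔQ/%ΔI ≈ 0.71.
E_I ∈ (0,1): normal good (necessity).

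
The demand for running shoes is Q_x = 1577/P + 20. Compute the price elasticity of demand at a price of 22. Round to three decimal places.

At P = 22, Q_x = 91.6818.
dQ_x/dP = −1577/P² = −3.2583.
Point elasticity E = (dQ_x/dP)·(P/Q_x) = -3.2583 × 22/91.6818 ≈ -0.782.
|E| < 1, so demand is inelastic at this price.

-0.782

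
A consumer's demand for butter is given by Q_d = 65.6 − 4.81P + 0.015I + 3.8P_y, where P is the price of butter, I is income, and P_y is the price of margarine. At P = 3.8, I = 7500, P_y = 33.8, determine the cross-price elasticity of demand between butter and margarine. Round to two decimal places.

0.45

Substituting, Q_d = 65.6 − 4.81(3.8) + 0.015(7500) + 3.8(33.8) = 65.6 − 18.278 + 112.5 + 128.44 = 288.262.
∂Q_d/∂P_y = +3.8, so E_xy = 3.8·(33.8/288.262) ≈ 0.45.
E_xy > 0: the goods are substitutes.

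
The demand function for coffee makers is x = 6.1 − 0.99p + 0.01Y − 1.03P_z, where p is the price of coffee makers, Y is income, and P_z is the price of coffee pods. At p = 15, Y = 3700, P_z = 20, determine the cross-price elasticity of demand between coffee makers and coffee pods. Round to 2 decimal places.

-2.69

Evaluating quantity at (p, Y, P_z) gives x = 6.1 − 0.99(15) + 0.01(3700) − 1.03(20) = 6.1 − 14.85 + 37 − 20.6 = 7.65.
∂x/∂P_z = −1.03, so E_xy = -1.03·(20/7.65) ≈ -2.69.
E_xy < 0: the goods are complements.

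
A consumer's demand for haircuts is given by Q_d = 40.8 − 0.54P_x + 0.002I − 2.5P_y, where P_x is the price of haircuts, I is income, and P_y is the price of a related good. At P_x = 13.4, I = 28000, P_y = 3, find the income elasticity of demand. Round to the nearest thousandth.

0.682

Substituting, Q_d = 40.8 − 0.54(13.4) + 0.002(28000) − 2.5(3) = 40.8 − 7.236 + 56 − 7.5 = 82.064.
∂Q_d/∂I = +0.002, so E_I = 0.002·(28000/82.064) ≈ 0.682.
E_I ∈ (0,1): normal good (necessity).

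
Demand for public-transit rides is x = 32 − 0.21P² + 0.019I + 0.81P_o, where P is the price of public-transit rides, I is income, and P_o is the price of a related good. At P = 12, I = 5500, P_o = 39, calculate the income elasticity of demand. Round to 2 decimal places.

0.76

First evaluate x: 32 − 0.21(12)² + 0.019(5500) + 0.81(39) = 32 − 30.24 + 104.5 + 31.59 = 137.85.
∂x/∂I = +0.019, so E_I = 0.019·(5500/137.85) ≈ 0.76.
E_I ∈ (0,1): normal good (necessity).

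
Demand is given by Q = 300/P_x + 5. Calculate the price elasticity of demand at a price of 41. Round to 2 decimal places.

At P_x = 41, Q = 12.3171.
dQ/dP_x = −300/P_x² = −0.1785.
Point elasticity E = (dQ/dP_x)·(P_x/Q) = -0.1785 × 41/12.3171 ≈ -0.59.
|E| < 1, so demand is inelastic at this price.

-0.59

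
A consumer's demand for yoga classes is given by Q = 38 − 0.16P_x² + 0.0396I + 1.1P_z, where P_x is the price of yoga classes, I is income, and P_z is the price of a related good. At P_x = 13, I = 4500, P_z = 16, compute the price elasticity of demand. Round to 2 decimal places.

First evaluate Q: 38 − 0.16(13)² + 0.0396(4500) + 1.1(16) = 38 − 27.04 + 178.2 + 17.6 = 206.76.
∂Q/∂P_x = −2·0.16·P_x = -4.16, so E_p = -4.16·(13/206.76) ≈ -0.26.
|E_p| < 1: demand is inelastic.

-0.26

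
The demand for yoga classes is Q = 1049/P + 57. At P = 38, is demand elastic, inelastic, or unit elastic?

inelastic

At P = 38, Q = 84.6053.
dQ/dP = −1049/P² = −0.7265.
Point elasticity E = (dQ/dP)·(P/Q) = -0.7265 × 38/84.6053 ≈ -0.326.
|E| ≈ 0.326 < 1, so demand is inelastic.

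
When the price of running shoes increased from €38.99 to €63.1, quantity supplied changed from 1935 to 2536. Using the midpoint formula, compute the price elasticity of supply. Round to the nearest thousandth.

0.569

%ΔQ = (2536 − 1935)/[(1935 + 2536)/2] = 601/2235.5 ≈ 0.2688.
%ΔP = (63.1 − 38.99)/[(38.99 + 63.1)/2] = 24.11/51.045 ≈ 0.4723.
Arc elasticity E = %ΔQ/%ΔP ≈ 0.2688/0.4723 ≈ 0.569.
|E| < 1: supply is inelastic over this range.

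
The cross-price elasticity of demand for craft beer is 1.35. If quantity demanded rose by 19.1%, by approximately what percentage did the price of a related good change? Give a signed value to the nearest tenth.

%ΔQ ≈ E × %ΔP_y ⇒ %ΔP_y = %ΔQ / E = (19.1%)/(1.35) ≈ 14.1%.

14.1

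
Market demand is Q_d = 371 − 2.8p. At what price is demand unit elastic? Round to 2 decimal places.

66.25

For linear demand Q_d = a − bp, E = −bp/(a − bp). |E| = 1 ⇒ bp = a − bp ⇒ p = a/(2b).
p = 371/(2·2.8) = 66.25.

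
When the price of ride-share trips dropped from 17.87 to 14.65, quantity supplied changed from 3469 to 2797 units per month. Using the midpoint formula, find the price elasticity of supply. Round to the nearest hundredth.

%Δq = (2797 − 3469)/[(3469 + 2797)/2] = -672/3133 ≈ -0.2145.
%ΔP = (14.65 − 17.87)/[(17.87 + 14.65)/2] = -3.22/16.26 ≈ -0.1980.
Arc elasticity E = %Δq/%ΔP ≈ -0.2145/-0.1980 ≈ 1.08.
|E| > 1: supply is elastic over this range.

1.08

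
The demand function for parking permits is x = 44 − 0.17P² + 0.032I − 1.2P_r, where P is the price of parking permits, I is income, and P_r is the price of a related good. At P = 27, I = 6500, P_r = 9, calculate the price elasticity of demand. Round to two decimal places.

-2.11

First evaluate x: 44 − 0.17(27)² + 0.032(6500) − 1.2(9) = 44 − 123.93 + 208 − 10.8 = 117.27.
∂x/∂P = −2·0.17·P = -9.18, so E_p = -9.18·(27/117.27) ≈ -2.11.
|E_p| > 1: demand is elastic.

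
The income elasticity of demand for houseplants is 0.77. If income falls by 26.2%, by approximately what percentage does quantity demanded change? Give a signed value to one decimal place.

-20.2

%ΔQ ≈ E × %ΔI = (0.77) × (-26.2%) ≈ -20.2%.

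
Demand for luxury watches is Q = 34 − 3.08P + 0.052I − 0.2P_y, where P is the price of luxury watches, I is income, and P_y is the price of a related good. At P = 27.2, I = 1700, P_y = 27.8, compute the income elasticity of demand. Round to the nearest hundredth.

2.67

Q = 34 − 3.08(27.2) + 0.052(1700) − 0.2(27.8) = 34 − 83.776 + 88.4 − 5.56 = 33.064.
∂Q/∂I = +0.052, so E_I = 0.052·(1700/33.064) ≈ 2.67.
E_I > 1: normal good (luxury).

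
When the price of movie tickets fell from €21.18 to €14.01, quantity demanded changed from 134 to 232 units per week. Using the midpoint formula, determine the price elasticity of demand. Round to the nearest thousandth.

%Δq = (232 − 134)/[(134 + 232)/2] = 98/183 ≈ 0.5355.
%Δp = (14.01 − 21.18)/[(21.18 + 14.01)/2] = -7.17/17.595 ≈ -0.4075.
Arc elasticity E = %Δq/%Δp ≈ 0.5355/-0.4075 ≈ -1.314.
|E| > 1: demand is elastic over this range.

-1.314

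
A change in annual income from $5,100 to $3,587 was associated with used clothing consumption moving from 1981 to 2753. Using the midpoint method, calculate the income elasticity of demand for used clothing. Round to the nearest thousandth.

-0.936

%ΔQ = (2753 − 1981)/[(1981+2753)/2] = 772/2367 ≈ 0.3262.
%ΔI = (3,587 − 5,100)/[(5,100+3,587)/2] = -1513/4343.5 ≈ -0.3483.
E_I = %ΔQ/%ΔI ≈ -0.936.
E_I < 0: inferior good.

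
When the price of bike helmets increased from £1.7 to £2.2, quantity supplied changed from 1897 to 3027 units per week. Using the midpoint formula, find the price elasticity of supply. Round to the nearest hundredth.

1.79

%ΔQ = (3027 − 1897)/[(1897 + 3027)/2] = 1130/2462 ≈ 0.4590.
%Δp = (2.2 − 1.7)/[(1.7 + 2.2)/2] = 0.5/1.95 ≈ 0.2564.
Arc elasticity E = %ΔQ/%Δp ≈ 0.4590/0.2564 ≈ 1.79.
|E| > 1: supply is elastic over this range.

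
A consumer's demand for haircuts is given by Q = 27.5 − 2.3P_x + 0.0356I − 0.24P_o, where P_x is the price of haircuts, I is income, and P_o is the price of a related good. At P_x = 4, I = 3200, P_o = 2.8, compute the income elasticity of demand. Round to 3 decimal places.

Evaluating quantity at (P_x, I, P_o) gives Q = 27.5 − 2.3(4) + 0.0356(3200) − 0.24(2.8) = 27.5 − 9.2 + 113.92 − 0.672 = 131.548.
∂Q/∂I = +0.0356, so E_I = 0.0356·(3200/131.548) ≈ 0.866.
E_I ∈ (0,1): normal good (necessity).

0.866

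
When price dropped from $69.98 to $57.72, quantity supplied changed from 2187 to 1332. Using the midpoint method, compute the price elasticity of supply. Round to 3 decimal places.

2.531

%ΔQ = (1332 − 2187)/[(2187 + 1332)/2] = -855/1759.5 ≈ -0.4859.
%ΔP = (57.72 − 69.98)/[(69.98 + 57.72)/2] = -12.26/63.85 ≈ -0.1920.
Arc elasticity E = %ΔQ/%ΔP ≈ -0.4859/-0.1920 ≈ 2.531.
|E| > 1: supply is elastic over this range.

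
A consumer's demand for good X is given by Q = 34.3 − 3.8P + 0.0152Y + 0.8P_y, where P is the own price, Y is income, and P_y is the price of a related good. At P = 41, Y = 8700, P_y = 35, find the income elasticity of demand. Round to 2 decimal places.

First evaluate Q: 34.3 − 3.8(41) + 0.0152(8700) + 0.8(35) = 34.3 − 155.8 + 132.24 + 28 = 38.74.
∂Q/∂Y = +0.0152, so E_I = 0.0152·(8700/38.74) ≈ 3.41.
E_I > 1: normal good (luxury).

3.41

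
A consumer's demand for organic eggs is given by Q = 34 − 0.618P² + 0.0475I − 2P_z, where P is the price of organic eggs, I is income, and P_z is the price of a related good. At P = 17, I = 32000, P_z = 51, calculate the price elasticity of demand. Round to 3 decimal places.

-0.281

First evaluate Q: 34 − 0.618(17)² + 0.0475(32000) − 2(51) = 34 − 178.602 + 1520 − 102 = 1273.398.
∂Q/∂P = −2·0.618·P = -21.012, so E_p = -21.012·(17/1273.398) ≈ -0.281.
|E_p| < 1: demand is inelastic.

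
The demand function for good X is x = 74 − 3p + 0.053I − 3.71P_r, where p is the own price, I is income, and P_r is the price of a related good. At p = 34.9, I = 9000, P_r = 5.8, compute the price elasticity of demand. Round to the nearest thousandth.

-0.246

x = 74 − 3(34.9) + 0.053(9000) − 3.71(5.8) = 74 − 104.7 + 477 − 21.518 = 424.782.
∂x/∂p = −3, so E_p = (−3)·(34.9/424.782) ≈ -0.246.
|E_p| < 1: demand is inelastic.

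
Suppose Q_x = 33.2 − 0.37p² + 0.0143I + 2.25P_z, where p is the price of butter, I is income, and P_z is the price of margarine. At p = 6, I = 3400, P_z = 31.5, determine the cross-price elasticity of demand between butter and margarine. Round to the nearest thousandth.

Substituting, Q_x = 33.2 − 0.37(6)² + 0.0143(3400) + 2.25(31.5) = 33.2 − 13.32 + 48.62 + 70.875 = 139.375.
∂Q_x/∂P_z = +2.25, so E_xy = 2.25·(31.5/139.375) ≈ 0.509.
E_xy > 0: the goods are substitutes.

0.509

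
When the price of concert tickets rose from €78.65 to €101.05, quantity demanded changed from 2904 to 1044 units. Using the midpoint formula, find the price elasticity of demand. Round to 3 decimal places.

-3.780

%Δq = (1044 − 2904)/[(2904 + 1044)/2] = -1860/1974 ≈ -0.9422.
%ΔP = (101.05 − 78.65)/[(78.65 + 101.05)/2] = 22.4/89.85 ≈ 0.2493.
Arc elasticity E = %Δq/%ΔP ≈ -0.9422/0.2493 ≈ -3.780.
|E| > 1: demand is elastic over this range.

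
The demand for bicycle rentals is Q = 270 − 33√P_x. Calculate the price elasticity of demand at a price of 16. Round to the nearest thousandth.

At P_x = 16, Q = 138.
dQ/dP_x = −33/(2√P_x) = −33/(2·4).
Point elasticity E = (dQ/dP_x)·(P_x/Q) = -4.125 × 16/138 ≈ -0.478.
|E| < 1, so demand is inelastic at this price.

-0.478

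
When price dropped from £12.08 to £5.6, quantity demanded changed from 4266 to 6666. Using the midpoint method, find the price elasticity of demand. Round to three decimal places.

%ΔQ = (6666 − 4266)/[(4266 + 6666)/2] = 2400/5466 ≈ 0.4391.
%ΔP = (5.6 − 12.08)/[(12.08 + 5.6)/2] = -6.48/8.84 ≈ -0.7330.
Arc elasticity E = %ΔQ/%ΔP ≈ 0.4391/-0.7330 ≈ -0.599.
|E| < 1: demand is inelastic over this range.

-0.599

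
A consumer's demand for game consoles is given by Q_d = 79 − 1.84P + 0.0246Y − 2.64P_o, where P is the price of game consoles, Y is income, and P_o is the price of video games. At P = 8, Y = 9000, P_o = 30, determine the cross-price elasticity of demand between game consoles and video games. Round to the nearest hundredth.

-0.38

At the given point, Q_d = 79 − 1.84(8) + 0.0246(9000) − 2.64(30) = 79 − 14.72 + 221.4 − 79.2 = 206.48.
∂Q_d/∂P_o = −2.64, so E_xy = -2.64·(30/206.48) ≈ -0.38.
E_xy < 0: the goods are complements.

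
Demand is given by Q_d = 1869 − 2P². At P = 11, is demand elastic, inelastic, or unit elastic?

At P = 11, Q_d = 1627.
dQ_d/dP = −2·2·P = −44.
Point elasticity E = (dQ_d/dP)·(P/Q_d) = -44 × 11/1627 ≈ -0.297.
|E| ≈ 0.297 < 1, so demand is inelastic.

inelastic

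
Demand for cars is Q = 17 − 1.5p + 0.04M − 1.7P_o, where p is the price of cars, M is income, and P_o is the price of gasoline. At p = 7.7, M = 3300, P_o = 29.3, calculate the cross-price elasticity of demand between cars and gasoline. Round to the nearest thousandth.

-0.568

Substituting, Q = 17 − 1.5(7.7) + 0.04(3300) − 1.7(29.3) = 17 − 11.55 + 132 − 49.81 = 87.64.
∂Q/∂P_o = −1.7, so E_xy = -1.7·(29.3/87.64) ≈ -0.568.
E_xy < 0: the goods are complements.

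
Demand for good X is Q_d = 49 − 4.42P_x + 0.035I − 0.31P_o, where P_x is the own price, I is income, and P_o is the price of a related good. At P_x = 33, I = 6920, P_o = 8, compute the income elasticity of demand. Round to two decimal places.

1.70

Q_d = 49 − 4.42(33) + 0.035(6920) − 0.31(8) = 49 − 145.86 + 242.2 − 2.48 = 142.86.
∂Q_d/∂I = +0.035, so E_I = 0.035·(6920/142.86) ≈ 1.70.
E_I > 1: normal good (luxury).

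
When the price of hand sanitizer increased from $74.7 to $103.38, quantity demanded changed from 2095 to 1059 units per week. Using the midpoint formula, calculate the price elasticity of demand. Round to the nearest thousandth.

%ΔQ = (1059 − 2095)/[(2095 + 1059)/2] = -1036/1577 ≈ -0.6569.
%ΔP = (103.38 − 74.7)/[(74.7 + 103.38)/2] = 28.68/89.04 ≈ 0.3221.
Arc elasticity E = %ΔQ/%ΔP ≈ -0.6569/0.3221 ≈ -2.040.
|E| > 1: demand is elastic over this range.

-2.040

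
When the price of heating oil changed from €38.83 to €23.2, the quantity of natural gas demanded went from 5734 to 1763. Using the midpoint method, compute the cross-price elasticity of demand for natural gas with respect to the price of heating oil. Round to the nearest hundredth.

2.10

%ΔQ_x = (1763 − 5734)/[(5734+1763)/2] = -3971/3748.5 ≈ -1.0594.
%ΔP_y = (23.2 − 38.83)/[(38.83+23.2)/2] ≈ -0.5039.
E_xy = -1.0594/-0.5039 ≈ 2.10.
E_xy > 0, so natural gas and heating oil are substitutes.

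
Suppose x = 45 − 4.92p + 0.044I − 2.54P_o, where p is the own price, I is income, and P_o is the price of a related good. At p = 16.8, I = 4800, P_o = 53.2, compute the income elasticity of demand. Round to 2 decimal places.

5.50

At the given point, x = 45 − 4.92(16.8) + 0.044(4800) − 2.54(53.2) = 45 − 82.656 + 211.2 − 135.128 = 38.416.
∂x/∂I = +0.044, so E_I = 0.044·(4800/38.416) ≈ 5.50.
E_I > 1: normal good (luxury).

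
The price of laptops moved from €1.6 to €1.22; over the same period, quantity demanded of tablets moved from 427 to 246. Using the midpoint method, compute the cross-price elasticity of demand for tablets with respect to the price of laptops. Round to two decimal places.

2.00

%ΔQ_x = (246 − 427)/[(427+246)/2] = -181/336.5 ≈ -0.5379.
%ΔP_y = (1.22 − 1.6)/[(1.6+1.22)/2] ≈ -0.2695.
E_xy = -0.5379/-0.2695 ≈ 2.00.
E_xy > 0, so tablets and laptops are substitutes.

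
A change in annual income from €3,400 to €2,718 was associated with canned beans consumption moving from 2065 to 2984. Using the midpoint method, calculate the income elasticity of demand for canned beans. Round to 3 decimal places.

%ΔQ = (2984 − 2065)/[(2065+2984)/2] = 919/2524.5 ≈ 0.3640.
%ΔM = (2,718 − 3,400)/[(3,400+2,718)/2] = -682/3059 ≈ -0.2229.
E_I = %ΔQ/%ΔM ≈ -1.633.
E_I < 0: inferior good.

-1.633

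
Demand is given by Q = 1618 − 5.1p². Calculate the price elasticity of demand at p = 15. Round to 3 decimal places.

At p = 15, Q = 470.5.
dQ/dp = −2·5.1·p = −153.
Point elasticity E = (dQ/dp)·(p/Q) = -153 × 15/470.5 ≈ -4.878.
|E| > 1, so demand is elastic at this price.

-4.878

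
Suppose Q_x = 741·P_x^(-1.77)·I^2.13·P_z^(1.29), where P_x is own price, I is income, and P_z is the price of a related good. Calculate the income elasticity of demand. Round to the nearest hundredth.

2.13

For a Cobb–Douglas (constant-elasticity) form Q_x = A·I^α·…, the elasticity with respect to I equals the exponent α at every point.
Here the exponent on I is 2.13, so the income elasticity of demand is 2.13.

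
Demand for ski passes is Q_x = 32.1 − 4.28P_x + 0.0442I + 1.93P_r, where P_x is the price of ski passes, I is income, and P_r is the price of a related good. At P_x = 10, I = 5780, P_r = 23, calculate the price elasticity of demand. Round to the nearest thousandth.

First evaluate Q_x: 32.1 − 4.28(10) + 0.0442(5780) + 1.93(23) = 32.1 − 42.8 + 255.476 + 44.39 = 289.166.
∂Q_x/∂P_x = −4.28, so E_p = (−4.28)·(10/289.166) ≈ -0.148.
|E_p| < 1: demand is inelastic.

-0.148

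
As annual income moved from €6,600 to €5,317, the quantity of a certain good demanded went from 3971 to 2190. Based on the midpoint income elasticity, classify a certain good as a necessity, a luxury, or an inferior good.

luxury

%ΔQ = (2190 − 3971)/[(3971+2190)/2] = -1781/3080.5 ≈ -0.5782.
%ΔI = (5,317 − 6,600)/[(6,600+5,317)/2] = -1283/5958.5 ≈ -0.2153.
E_I = %ΔQ/%ΔI ≈ 2.685.
E_I > 1: normal good (luxury).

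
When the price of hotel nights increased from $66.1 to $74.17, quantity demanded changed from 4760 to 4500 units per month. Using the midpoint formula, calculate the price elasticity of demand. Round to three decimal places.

-0.488

%ΔQ = (4500 − 4760)/[(4760 + 4500)/2] = -260/4630 ≈ -0.0562.
%Δp = (74.17 − 66.1)/[(66.1 + 74.17)/2] = 8.07/70.135 ≈ 0.1151.
Arc elasticity E = %ΔQ/%Δp ≈ -0.0562/0.1151 ≈ -0.488.
|E| < 1: demand is inelastic over this range.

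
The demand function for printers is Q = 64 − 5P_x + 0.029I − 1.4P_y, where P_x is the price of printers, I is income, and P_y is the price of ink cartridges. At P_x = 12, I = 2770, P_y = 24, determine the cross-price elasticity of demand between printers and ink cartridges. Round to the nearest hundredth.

-0.66

Evaluating quantity at (P_x, I, P_y) gives Q = 64 − 5(12) + 0.029(2770) − 1.4(24) = 64 − 60 + 80.33 − 33.6 = 50.73.
∂Q/∂P_y = −1.4, so E_xy = -1.4·(24/50.73) ≈ -0.66.
E_xy < 0: the goods are complements.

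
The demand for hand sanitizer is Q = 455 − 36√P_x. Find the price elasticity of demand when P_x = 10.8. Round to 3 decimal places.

At P_x = 10.8, Q = 336.6919.
dQ/dP_x = −36/(2√P_x) = −36/(2·3.2863).
Point elasticity E = (dQ/dP_x)·(P_x/Q) = -5.4772 × 10.8/336.6919 ≈ -0.176.
|E| < 1, so demand is inelastic at this price.

-0.176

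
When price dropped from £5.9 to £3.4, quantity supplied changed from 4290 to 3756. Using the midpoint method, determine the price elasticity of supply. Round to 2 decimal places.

%ΔQ = (3756 − 4290)/[(4290 + 3756)/2] = -534/4023 ≈ -0.1327.
%Δp = (3.4 − 5.9)/[(5.9 + 3.4)/2] = -2.5/4.65 ≈ -0.5376.
Arc elasticity E = %ΔQ/%Δp ≈ -0.1327/-0.5376 ≈ 0.25.
|E| < 1: supply is inelastic over this range.

0.25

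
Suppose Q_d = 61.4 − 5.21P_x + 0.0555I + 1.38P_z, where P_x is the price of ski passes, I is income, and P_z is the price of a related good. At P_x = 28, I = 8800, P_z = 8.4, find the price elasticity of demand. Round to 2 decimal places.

At the given point, Q_d = 61.4 − 5.21(28) + 0.0555(8800) + 1.38(8.4) = 61.4 − 145.88 + 488.4 + 11.592 = 415.512.
∂Q_d/∂P_x = −5.21, so E_p = (−5.21)·(28/415.512) ≈ -0.35.
|E_p| < 1: demand is inelastic.

-0.35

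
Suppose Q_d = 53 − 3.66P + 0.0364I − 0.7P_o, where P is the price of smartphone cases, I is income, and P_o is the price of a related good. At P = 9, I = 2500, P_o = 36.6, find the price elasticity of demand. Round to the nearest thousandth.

Substituting, Q_d = 53 − 3.66(9) + 0.0364(2500) − 0.7(36.6) = 53 − 32.94 + 91 − 25.62 = 85.44.
∂Q_d/∂P = −3.66, so E_p = (−3.66)·(9/85.44) ≈ -0.386.
|E_p| < 1: demand is inelastic.

-0.386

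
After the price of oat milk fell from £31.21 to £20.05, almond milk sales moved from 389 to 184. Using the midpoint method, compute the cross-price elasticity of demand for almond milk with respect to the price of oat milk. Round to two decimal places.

1.64

%ΔQ_x = (184 − 389)/[(389+184)/2] = -205/286.5 ≈ -0.7155.
%ΔP_y = (20.05 − 31.21)/[(31.21+20.05)/2] ≈ -0.4354.
E_xy = -0.7155/-0.4354 ≈ 1.64.
E_xy > 0, so almond milk and oat milk are substitutes.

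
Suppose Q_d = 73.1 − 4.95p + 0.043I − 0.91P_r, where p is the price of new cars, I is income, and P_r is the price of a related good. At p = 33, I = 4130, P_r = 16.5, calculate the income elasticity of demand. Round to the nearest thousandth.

First evaluate Q_d: 73.1 − 4.95(33) + 0.043(4130) − 0.91(16.5) = 73.1 − 163.35 + 177.59 − 15.015 = 72.325.
∂Q_d/∂I = +0.043, so E_I = 0.043·(4130/72.325) ≈ 2.455.
E_I > 1: normal good (luxury).

2.455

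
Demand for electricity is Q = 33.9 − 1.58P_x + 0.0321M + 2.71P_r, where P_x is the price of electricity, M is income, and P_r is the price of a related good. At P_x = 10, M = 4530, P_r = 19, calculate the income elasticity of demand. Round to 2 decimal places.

First evaluate Q: 33.9 − 1.58(10) + 0.0321(4530) + 2.71(19) = 33.9 − 15.8 + 145.413 + 51.49 = 215.003.
∂Q/∂M = +0.0321, so E_I = 0.0321·(4530/215.003) ≈ 0.68.
E_I ∈ (0,1): normal good (necessity).

0.68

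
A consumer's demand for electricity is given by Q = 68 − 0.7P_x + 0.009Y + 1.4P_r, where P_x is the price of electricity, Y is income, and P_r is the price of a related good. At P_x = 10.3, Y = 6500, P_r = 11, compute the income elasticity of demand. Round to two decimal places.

0.43

At the given point, Q = 68 − 0.7(10.3) + 0.009(6500) + 1.4(11) = 68 − 7.21 + 58.5 + 15.4 = 134.69.
∂Q/∂Y = +0.009, so E_I = 0.009·(6500/134.69) ≈ 0.43.
E_I ∈ (0,1): normal good (necessity).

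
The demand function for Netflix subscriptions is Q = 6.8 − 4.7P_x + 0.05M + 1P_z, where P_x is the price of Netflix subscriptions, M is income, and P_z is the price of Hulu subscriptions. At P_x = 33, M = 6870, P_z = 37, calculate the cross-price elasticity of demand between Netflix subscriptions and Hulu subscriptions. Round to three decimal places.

Q = 6.8 − 4.7(33) + 0.05(6870) + 1(37) = 6.8 − 155.1 + 343.5 + 37 = 232.2.
∂Q/∂P_z = +1, so E_xy = 1·(37/232.2) ≈ 0.159.
E_xy > 0: the goods are substitutes.

0.159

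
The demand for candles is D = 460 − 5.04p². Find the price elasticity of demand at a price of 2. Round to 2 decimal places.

-0.09

At p = 2, D = 439.84.
dD/dp = −2·5.04·p = −20.16.
Point elasticity E = (dD/dp)·(p/D) = -20.16 × 2/439.84 ≈ -0.09.
|E| < 1, so demand is inelastic at this price.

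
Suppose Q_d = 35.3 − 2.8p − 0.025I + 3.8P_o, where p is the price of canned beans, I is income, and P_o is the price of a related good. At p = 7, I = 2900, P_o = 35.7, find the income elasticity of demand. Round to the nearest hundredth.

First evaluate Q_d: 35.3 − 2.8(7) − 0.025(2900) + 3.8(35.7) = 35.3 − 19.6 − 72.5 + 135.66 = 78.86.
∂Q_d/∂I = −0.025, so E_I = -0.025·(2900/78.86) ≈ -0.92.
E_I < 0: inferior good.

-0.92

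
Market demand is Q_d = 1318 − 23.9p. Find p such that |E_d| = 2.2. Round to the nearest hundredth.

37.91

Set −bp/(a − bp) = −2.2 ⇒ bp = 2.2(a − bp) ⇒ bp(1+2.2) = 2.2·a.
p = 2.2·1318/(23.9·3.2) ≈ 37.91.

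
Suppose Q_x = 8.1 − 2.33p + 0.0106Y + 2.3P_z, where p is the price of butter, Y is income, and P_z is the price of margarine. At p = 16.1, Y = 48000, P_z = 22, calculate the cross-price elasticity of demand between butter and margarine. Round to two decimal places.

Substituting, Q_x = 8.1 − 2.33(16.1) + 0.0106(48000) + 2.3(22) = 8.1 − 37.513 + 508.8 + 50.6 = 529.987.
∂Q_x/∂P_z = +2.3, so E_xy = 2.3·(22/529.987) ≈ 0.10.
E_xy > 0: the goods are substitutes.

0.10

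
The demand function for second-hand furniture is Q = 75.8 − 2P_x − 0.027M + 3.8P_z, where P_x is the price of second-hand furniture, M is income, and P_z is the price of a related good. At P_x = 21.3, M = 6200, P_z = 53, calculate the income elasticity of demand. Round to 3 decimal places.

-2.491

First evaluate Q: 75.8 − 2(21.3) − 0.027(6200) + 3.8(53) = 75.8 − 42.6 − 167.4 + 201.4 = 67.2.
∂Q/∂M = −0.027, so E_I = -0.027·(6200/67.2) ≈ -2.491.
E_I < 0: inferior good.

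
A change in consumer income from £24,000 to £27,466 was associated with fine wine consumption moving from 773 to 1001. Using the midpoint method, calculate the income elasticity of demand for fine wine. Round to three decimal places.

1.908

%ΔQ = (1001 − 773)/[(773+1001)/2] = 228/887 ≈ 0.2570.
%ΔI = (27,466 − 24,000)/[(24,000+27,466)/2] = 3466/25733 ≈ 0.1347.
E_I = %ΔQ/%ΔI ≈ 1.908.
E_I > 1: normal good (luxury).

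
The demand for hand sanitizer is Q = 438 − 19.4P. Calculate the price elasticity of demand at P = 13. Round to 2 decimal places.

-1.36

At P = 13, Q = 185.8.
dQ/dP = −19.4.
Point elasticity E = (dQ/dP)·(P/Q) = -19.4 × 13/185.8 ≈ -1.36.
|E| > 1, so demand is elastic at this price.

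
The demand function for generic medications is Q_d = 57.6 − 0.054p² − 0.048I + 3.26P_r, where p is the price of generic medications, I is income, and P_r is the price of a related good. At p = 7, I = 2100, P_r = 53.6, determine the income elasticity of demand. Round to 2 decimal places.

At the given point, Q_d = 57.6 − 0.054(7)² − 0.048(2100) + 3.26(53.6) = 57.6 − 2.646 − 100.8 + 174.736 = 128.89.
∂Q_d/∂I = −0.048, so E_I = -0.048·(2100/128.89) ≈ -0.78.
E_I < 0: inferior good.

-0.78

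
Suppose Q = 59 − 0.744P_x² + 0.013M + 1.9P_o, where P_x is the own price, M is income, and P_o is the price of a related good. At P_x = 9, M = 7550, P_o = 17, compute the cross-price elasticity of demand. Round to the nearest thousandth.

0.250

Q = 59 − 0.744(9)² + 0.013(7550) + 1.9(17) = 59 − 60.264 + 98.15 + 32.3 = 129.186.
∂Q/∂P_o = +1.9, so E_xy = 1.9·(17/129.186) ≈ 0.250.
E_xy > 0: the goods are substitutes.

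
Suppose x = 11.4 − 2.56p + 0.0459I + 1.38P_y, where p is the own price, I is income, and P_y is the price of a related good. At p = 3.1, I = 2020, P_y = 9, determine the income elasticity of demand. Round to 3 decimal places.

0.854

Evaluating quantity at (p, I, P_y) gives x = 11.4 − 2.56(3.1) + 0.0459(2020) + 1.38(9) = 11.4 − 7.936 + 92.718 + 12.42 = 108.602.
∂x/∂I = +0.0459, so E_I = 0.0459·(2020/108.602) ≈ 0.854.
E_I ∈ (0,1): normal good (necessity).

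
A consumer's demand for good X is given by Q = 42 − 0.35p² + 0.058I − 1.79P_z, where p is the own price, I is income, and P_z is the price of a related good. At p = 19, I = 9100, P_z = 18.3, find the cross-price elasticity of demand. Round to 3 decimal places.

Q = 42 − 0.35(19)² + 0.058(9100) − 1.79(18.3) = 42 − 126.35 + 527.8 − 32.757 = 410.693.
∂Q/∂P_z = −1.79, so E_xy = -1.79·(18.3/410.693) ≈ -0.080.
E_xy < 0: the goods are complements.

-0.080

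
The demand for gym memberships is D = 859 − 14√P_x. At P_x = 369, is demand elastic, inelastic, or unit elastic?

At P_x = 369, D = 590.0688.
dD/dP_x = −14/(2√P_x) = −14/(2·19.2094).
Point elasticity E = (dD/dP_x)·(P_x/D) = -0.3644 × 369/590.0688 ≈ -0.228.
|E| ≈ 0.228 < 1, so demand is inelastic.

inelastic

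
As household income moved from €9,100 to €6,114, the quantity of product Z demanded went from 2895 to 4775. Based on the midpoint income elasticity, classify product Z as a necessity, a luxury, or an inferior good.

%ΔQ = (4775 − 2895)/[(2895+4775)/2] = 1880/3835 ≈ 0.4902.
%ΔI = (6,114 − 9,100)/[(9,100+6,114)/2] = -2986/7607 ≈ -0.3925.
E_I = %ΔQ/%ΔI ≈ -1.249.
E_I < 0: inferior good.

inferior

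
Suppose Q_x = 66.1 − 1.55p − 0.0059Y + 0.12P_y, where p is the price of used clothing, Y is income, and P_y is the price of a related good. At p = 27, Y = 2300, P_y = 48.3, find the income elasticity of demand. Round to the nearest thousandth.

At the given point, Q_x = 66.1 − 1.55(27) − 0.0059(2300) + 0.12(48.3) = 66.1 − 41.85 − 13.57 + 5.796 = 16.476.
∂Q_x/∂Y = −0.0059, so E_I = -0.0059·(2300/16.476) ≈ -0.824.
E_I < 0: inferior good.

-0.824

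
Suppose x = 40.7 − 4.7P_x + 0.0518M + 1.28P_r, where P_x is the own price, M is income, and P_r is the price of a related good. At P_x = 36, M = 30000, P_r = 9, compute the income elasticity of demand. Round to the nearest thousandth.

1.081

At the given point, x = 40.7 − 4.7(36) + 0.0518(30000) + 1.28(9) = 40.7 − 169.2 + 1554 + 11.52 = 1437.02.
∂x/∂M = +0.0518, so E_I = 0.0518·(30000/1437.02) ≈ 1.081.
E_I > 1: normal good (luxury).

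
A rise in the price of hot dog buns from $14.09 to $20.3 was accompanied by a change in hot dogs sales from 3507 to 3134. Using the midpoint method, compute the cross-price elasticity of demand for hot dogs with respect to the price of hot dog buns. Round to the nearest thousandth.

-0.311

%ΔQ_x = (3134 − 3507)/[(3507+3134)/2] = -373/3320.5 ≈ -0.1123.
%ΔP_y = (20.3 − 14.09)/[(14.09+20.3)/2] ≈ 0.3612.
E_xy = -0.1123/0.3612 ≈ -0.311.
E_xy < 0, so hot dogs and hot dog buns are complements.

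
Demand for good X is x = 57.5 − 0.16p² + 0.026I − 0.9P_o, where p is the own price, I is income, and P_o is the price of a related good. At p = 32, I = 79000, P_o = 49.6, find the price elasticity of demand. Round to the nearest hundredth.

x = 57.5 − 0.16(32)² + 0.026(79000) − 0.9(49.6) = 57.5 − 163.84 + 2054 − 44.64 = 1903.02.
∂x/∂p = −2·0.16·p = -10.24, so E_p = -10.24·(32/1903.02) ≈ -0.17.
|E_p| < 1: demand is inelastic.

-0.17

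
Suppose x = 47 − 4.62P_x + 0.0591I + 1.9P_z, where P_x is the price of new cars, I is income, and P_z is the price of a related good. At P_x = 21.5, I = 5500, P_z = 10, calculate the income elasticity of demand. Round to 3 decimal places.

Substituting, x = 47 − 4.62(21.5) + 0.0591(5500) + 1.9(10) = 47 − 99.33 + 325.05 + 19 = 291.72.
∂x/∂I = +0.0591, so E_I = 0.0591·(5500/291.72) ≈ 1.114.
E_I > 1: normal good (luxury).

1.114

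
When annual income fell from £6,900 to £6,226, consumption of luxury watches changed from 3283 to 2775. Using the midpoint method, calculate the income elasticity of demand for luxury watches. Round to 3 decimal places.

%ΔQ = (2775 − 3283)/[(3283+2775)/2] = -508/3029 ≈ -0.1677.
%ΔI = (6,226 − 6,900)/[(6,900+6,226)/2] = -674/6563 ≈ -0.1027.
E_I = %ΔQ/%ΔI ≈ 1.633.
E_I > 1: normal good (luxury).

1.633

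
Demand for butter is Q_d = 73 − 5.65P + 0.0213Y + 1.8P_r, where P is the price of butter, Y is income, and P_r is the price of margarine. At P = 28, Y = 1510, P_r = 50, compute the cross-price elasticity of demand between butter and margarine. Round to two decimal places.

2.43

Q_d = 73 − 5.65(28) + 0.0213(1510) + 1.8(50) = 73 − 158.2 + 32.163 + 90 = 36.963.
∂Q_d/∂P_r = +1.8, so E_xy = 1.8·(50/36.963) ≈ 2.43.
E_xy > 0: the goods are substitutes.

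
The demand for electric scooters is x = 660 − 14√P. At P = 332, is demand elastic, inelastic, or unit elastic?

At P = 332, x = 404.9079.
dx/dP = −14/(2√P) = −14/(2·18.2209).
Point elasticity E = (dx/dP)·(P/x) = -0.3842 × 332/404.9079 ≈ -0.315.
|E| ≈ 0.315 < 1, so demand is inelastic.

inelastic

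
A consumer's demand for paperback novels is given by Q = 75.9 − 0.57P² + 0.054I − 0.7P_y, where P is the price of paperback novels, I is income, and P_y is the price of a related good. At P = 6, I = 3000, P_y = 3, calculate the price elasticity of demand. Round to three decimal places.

First evaluate Q: 75.9 − 0.57(6)² + 0.054(3000) − 0.7(3) = 75.9 − 20.52 + 162 − 2.1 = 215.28.
∂Q/∂P = −2·0.57·P = -6.84, so E_p = -6.84·(6/215.28) ≈ -0.191.
|E_p| < 1: demand is inelastic.

-0.191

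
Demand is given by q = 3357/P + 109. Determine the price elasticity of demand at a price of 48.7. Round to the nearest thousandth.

At P = 48.7, q = 177.9322.
dq/dP = −3357/P² = −1.4154.
Point elasticity E = (dq/dP)·(P/q) = -1.4154 × 48.7/177.9322 ≈ -0.387.
|E| < 1, so demand is inelastic at this price.

-0.387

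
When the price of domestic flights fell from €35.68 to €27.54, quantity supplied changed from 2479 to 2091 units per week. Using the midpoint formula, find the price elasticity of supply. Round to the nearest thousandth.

0.659

%ΔQ = (2091 − 2479)/[(2479 + 2091)/2] = -388/2285 ≈ -0.1698.
%ΔP = (27.54 − 35.68)/[(35.68 + 27.54)/2] = -8.14/31.61 ≈ -0.2575.
Arc elasticity E = %ΔQ/%ΔP ≈ -0.1698/-0.2575 ≈ 0.659.
|E| < 1: supply is inelastic over this range.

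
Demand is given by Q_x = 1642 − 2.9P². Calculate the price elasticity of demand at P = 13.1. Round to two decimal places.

-0.87

At P = 13.1, Q_x = 1144.331.
dQ_x/dP = −2·2.9·P = −75.98.
Point elasticity E = (dQ_x/dP)·(P/Q_x) = -75.98 × 13.1/1144.331 ≈ -0.87.
|E| < 1, so demand is inelastic at this price.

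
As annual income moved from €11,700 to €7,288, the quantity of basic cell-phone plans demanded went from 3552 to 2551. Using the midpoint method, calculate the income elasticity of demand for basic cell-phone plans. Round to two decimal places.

0.71

%ΔQ = (2551 − 3552)/[(3552+2551)/2] = -1001/3051.5 ≈ -0.3280.
%ΔI = (7,288 − 11,700)/[(11,700+7,288)/2] = -4412/9494 ≈ -0.4647.
E_I = %ΔQ/%ΔI ≈ 0.71.
E_I ∈ (0,1): normal good (necessity).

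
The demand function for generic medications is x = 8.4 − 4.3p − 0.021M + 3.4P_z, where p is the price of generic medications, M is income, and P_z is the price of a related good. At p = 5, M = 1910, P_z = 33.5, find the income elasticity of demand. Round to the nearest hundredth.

-0.66

x = 8.4 − 4.3(5) − 0.021(1910) + 3.4(33.5) = 8.4 − 21.5 − 40.11 + 113.9 = 60.69.
∂x/∂M = −0.021, so E_I = -0.021·(1910/60.69) ≈ -0.66.
E_I < 0: inferior good.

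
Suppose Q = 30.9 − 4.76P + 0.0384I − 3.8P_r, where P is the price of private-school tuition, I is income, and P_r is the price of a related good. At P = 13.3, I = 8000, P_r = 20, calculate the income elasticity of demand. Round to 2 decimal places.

1.55

Evaluating quantity at (P, I, P_r) gives Q = 30.9 − 4.76(13.3) + 0.0384(8000) − 3.8(20) = 30.9 − 63.308 + 307.2 − 76 = 198.792.
∂Q/∂I = +0.0384, so E_I = 0.0384·(8000/198.792) ≈ 1.55.
E_I > 1: normal good (luxury).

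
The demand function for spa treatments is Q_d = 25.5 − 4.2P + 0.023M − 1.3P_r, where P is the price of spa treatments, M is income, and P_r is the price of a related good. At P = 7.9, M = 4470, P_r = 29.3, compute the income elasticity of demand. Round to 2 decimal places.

1.80

Q_d = 25.5 − 4.2(7.9) + 0.023(4470) − 1.3(29.3) = 25.5 − 33.18 + 102.81 − 38.09 = 57.04.
∂Q_d/∂M = +0.023, so E_I = 0.023·(4470/57.04) ≈ 1.80.
E_I > 1: normal good (luxury).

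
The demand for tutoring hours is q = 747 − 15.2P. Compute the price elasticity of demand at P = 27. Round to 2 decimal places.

-1.22

At P = 27, q = 336.6.
dq/dP = −15.2.
Point elasticity E = (dq/dP)·(P/q) = -15.2 × 27/336.6 ≈ -1.22.
|E| > 1, so demand is elastic at this price.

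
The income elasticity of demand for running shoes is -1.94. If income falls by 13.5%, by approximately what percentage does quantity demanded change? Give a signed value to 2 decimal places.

26.19

%ΔQ ≈ E × %ΔI = (-1.94) × (-13.5%) = 26.19%.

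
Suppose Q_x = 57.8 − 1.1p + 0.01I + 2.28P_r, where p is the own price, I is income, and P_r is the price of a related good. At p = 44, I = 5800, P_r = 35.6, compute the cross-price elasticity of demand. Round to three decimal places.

0.546

At the given point, Q_x = 57.8 − 1.1(44) + 0.01(5800) + 2.28(35.6) = 57.8 − 48.4 + 58 + 81.168 = 148.568.
∂Q_x/∂P_r = +2.28, so E_xy = 2.28·(35.6/148.568) ≈ 0.546.
E_xy > 0: the goods are substitutes.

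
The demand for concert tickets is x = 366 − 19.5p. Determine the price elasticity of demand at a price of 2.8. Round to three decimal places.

At p = 2.8, x = 311.4.
dx/dp = −19.5.
Point elasticity E = (dx/dp)·(p/x) = -19.5 × 2.8/311.4 ≈ -0.175.
|E| < 1, so demand is inelastic at this price.

-0.175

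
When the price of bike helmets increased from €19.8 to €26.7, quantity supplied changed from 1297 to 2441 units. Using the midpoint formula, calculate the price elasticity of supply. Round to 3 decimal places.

%ΔQ = (2441 − 1297)/[(1297 + 2441)/2] = 1144/1869 ≈ 0.6121.
%Δp = (26.7 − 19.8)/[(19.8 + 26.7)/2] = 6.9/23.25 ≈ 0.2968.
Arc elasticity E = %ΔQ/%Δp ≈ 0.6121/0.2968 ≈ 2.062.
|E| > 1: supply is elastic over this range.

2.062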